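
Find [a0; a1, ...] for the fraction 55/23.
[2; 2, 1, 1, 4]

Euclidean algorithm steps:
55 = 2 × 23 + 9
23 = 2 × 9 + 5
9 = 1 × 5 + 4
5 = 1 × 4 + 1
4 = 4 × 1 + 0
Continued fraction: [2; 2, 1, 1, 4]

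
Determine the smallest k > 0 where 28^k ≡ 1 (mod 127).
18

127 is prime, so ord(28) divides φ(127) = 126.
Divisors of 126: 1, 2, 3, 6, 7, 9, 14, 18, 21, 42, 63, 126.
Repeated squaring: 28^1 ≡ 28, 28^2 ≡ 22, 28^4 ≡ 103, 28^8 ≡ 68, 28^16 ≡ 52, 28^32 ≡ 37, 28^64 ≡ 99 (mod 127).
Test 28^d mod 127 for each divisor d in increasing order:
28^1 ≡ 28
28^2 ≡ 22
28^3 = 28^2·28^1 ≡ 108
28^6 = 28^4·28^2 ≡ 107
28^7 = 28^4·28^2·28^1 ≡ 75
28^9 = 28^8·28^1 ≡ 126
28^14 = 28^8·28^4·28^2 ≡ 37
28^18 = 28^16·28^2 ≡ 1  ← first divisor giving 1
The order is 18.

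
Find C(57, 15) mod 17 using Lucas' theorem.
0

Using Lucas' theorem:
Write n=57 and k=15 in base 17:
n in base 17: [3, 6]
k in base 17: [0, 15]
C(57,15) mod 17 = ∏ C(n_i, k_i) mod 17
Digit binomials (mod 17): C(3,0) = 1; C(6,15) = 0 (k_i > n_i)
Product: 1 × 0 = 0 ≡ 0 (mod 17)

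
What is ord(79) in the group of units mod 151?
50

151 is prime, so ord(79) divides φ(151) = 150.
Divisors of 150: 1, 2, 3, 5, 6, 10, 15, 25, 30, 50, 75, 150.
Repeated squaring: 79^1 ≡ 79, 79^2 ≡ 50, 79^4 ≡ 84, 79^8 ≡ 110, 79^16 ≡ 20, 79^32 ≡ 98, 79^64 ≡ 91, 79^128 ≡ 127 (mod 151).
Test 79^d mod 151 for each divisor d in increasing order:
79^1 ≡ 79
79^2 ≡ 50
79^3 = 79^2·79^1 ≡ 24
79^5 = 79^4·79^1 ≡ 143
79^6 = 79^4·79^2 ≡ 123
79^10 = 79^8·79^2 ≡ 64
79^15 = 79^8·79^4·79^2·79^1 ≡ 92
79^25 = 79^16·79^8·79^1 ≡ 150
79^30 = 79^16·79^8·79^4·79^2 ≡ 8
79^50 = 79^32·79^16·79^2 ≡ 1  ← first divisor giving 1
The order is 50.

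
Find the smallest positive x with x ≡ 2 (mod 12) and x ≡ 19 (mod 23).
134

Using Chinese Remainder Theorem:
M = 12 × 23 = 276
M1 = 23, M2 = 12
y1 = 23^(-1) mod 12 = 11
y2 = 12^(-1) mod 23 = 2
x = (2×23×11 + 19×12×2) mod 276 = 134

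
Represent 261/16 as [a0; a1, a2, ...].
[16; 3, 5]

Euclidean algorithm steps:
261 = 16 × 16 + 5
16 = 3 × 5 + 1
5 = 5 × 1 + 0
Continued fraction: [16; 3, 5]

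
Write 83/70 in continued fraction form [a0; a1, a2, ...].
[1; 5, 2, 1, 1, 2]

Euclidean algorithm steps:
83 = 1 × 70 + 13
70 = 5 × 13 + 5
13 = 2 × 5 + 3
5 = 1 × 3 + 2
3 = 1 × 2 + 1
2 = 2 × 1 + 0
Continued fraction: [1; 5, 2, 1, 1, 2]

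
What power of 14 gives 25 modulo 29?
12

Baby-step giant-step with step n = ⌈√29⌉ = 6.
Baby steps 14^j mod 29 (j:value) for j=0..5: 0:1, 1:14, 2:22, 3:18, 4:20, 5:19.
Giant-step multiplier: 14^(-6) ≡ 14^(28-6) = 14^22 ≡ 6 (mod 29).
Giant steps γ_i = 25·6^i mod 29: γ_0=25, γ_1=5, γ_2=1 (in table at j=0).
x = i·n + j = 2·6 + 0 = 12.
Check: 14^12 ≡ 25 (mod 29).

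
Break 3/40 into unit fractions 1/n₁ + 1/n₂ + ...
1/14 + 1/280

Greedy algorithm:
3/40: ceiling(40/3) = 14, use 1/14
1/280: ceiling(280/1) = 280, use 1/280
Result: 3/40 = 1/14 + 1/280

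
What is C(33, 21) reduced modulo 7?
4

Using Lucas' theorem:
Write n=33 and k=21 in base 7:
n in base 7: [4, 5]
k in base 7: [3, 0]
C(33,21) mod 7 = ∏ C(n_i, k_i) mod 7
Digit binomials (mod 7): C(4,3) = 4; C(5,0) = 1
Product: 4 × 1 = 4 ≡ 4 (mod 7)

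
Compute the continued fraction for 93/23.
[4; 23]

Euclidean algorithm steps:
93 = 4 × 23 + 1
23 = 23 × 1 + 0
Continued fraction: [4; 23]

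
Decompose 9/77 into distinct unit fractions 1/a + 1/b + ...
1/9 + 1/174 + 1/40194

Greedy algorithm:
9/77: ceiling(77/9) = 9, use 1/9
4/693: ceiling(693/4) = 174, use 1/174
1/40194: ceiling(40194/1) = 40194, use 1/40194
Result: 9/77 = 1/9 + 1/174 + 1/40194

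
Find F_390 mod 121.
88

Matrix identity: Q^n = [[F_(n+1), F_n], [F_n, F_(n-1)]] with Q = [[1,1],[1,0]].
n = 390 = 110000110₂. Square-and-multiply, entries mod 121:
Q^1 = [[1,1],[1,0]]
Q^3 = (Q^1)²·Q = [[3,2],[2,1]]
Q^6 = (Q^3)² = [[13,8],[8,5]]
Q^12 = (Q^6)² = [[112,23],[23,89]]
Q^24 = (Q^12)² = [[5,25],[25,101]]
Q^48 = (Q^24)² = [[45,109],[109,57]]
Q^97 = (Q^48)²·Q = [[98,112],[112,107]]
Q^195 = (Q^97)²·Q = [[96,5],[5,91]]
Q^390 = (Q^195)² = [[45,88],[88,78]]
F_390 mod 121 = Q^390[0][1] = 88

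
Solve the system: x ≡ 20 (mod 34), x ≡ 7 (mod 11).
326

Using Chinese Remainder Theorem:
M = 34 × 11 = 374
M1 = 11, M2 = 34
y1 = 11^(-1) mod 34 = 31
y2 = 34^(-1) mod 11 = 1
x = (20×11×31 + 7×34×1) mod 374 = 326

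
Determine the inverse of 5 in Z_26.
21

gcd(5, 26) = 1, so the inverse exists.
Extended Euclidean algorithm on (26, 5):
26 = 5 × 5 + 1  ⟹  1 = (1)·26 + (-5)·5
So (-5)·5 ≡ 1 (mod 26), i.e. 5^(-1) ≡ -5 ≡ 21 (mod 26).
Check: 5 × 21 = 105 ≡ 1 (mod 26)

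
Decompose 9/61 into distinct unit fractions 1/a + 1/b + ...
1/7 + 1/214 + 1/91378

Greedy algorithm:
9/61: ceiling(61/9) = 7, use 1/7
2/427: ceiling(427/2) = 214, use 1/214
1/91378: ceiling(91378/1) = 91378, use 1/91378
Result: 9/61 = 1/7 + 1/214 + 1/91378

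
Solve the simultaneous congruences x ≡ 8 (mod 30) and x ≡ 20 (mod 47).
1148

Using Chinese Remainder Theorem:
M = 30 × 47 = 1410
M1 = 47, M2 = 30
y1 = 47^(-1) mod 30 = 23
y2 = 30^(-1) mod 47 = 11
x = (8×47×23 + 20×30×11) mod 1410 = 1148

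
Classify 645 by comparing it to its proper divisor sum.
deficient

Proper divisors of 645: sum = 1 + 3 + 5 + 15 + 43 + 129 + 215 = 411
Since 411 < 645, 645 is deficient.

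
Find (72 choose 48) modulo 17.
0

Using Lucas' theorem:
Write n=72 and k=48 in base 17:
n in base 17: [4, 4]
k in base 17: [2, 14]
C(72,48) mod 17 = ∏ C(n_i, k_i) mod 17
Digit binomials (mod 17): C(4,2) = 6; C(4,14) = 0 (k_i > n_i)
Product: 6 × 0 = 0 ≡ 0 (mod 17)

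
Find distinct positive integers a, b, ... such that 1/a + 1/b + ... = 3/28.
1/10 + 1/140

Greedy algorithm:
3/28: ceiling(28/3) = 10, use 1/10
1/140: ceiling(140/1) = 140, use 1/140
Result: 3/28 = 1/10 + 1/140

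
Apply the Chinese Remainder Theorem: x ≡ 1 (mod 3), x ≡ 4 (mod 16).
4

Using Chinese Remainder Theorem:
M = 3 × 16 = 48
M1 = 16, M2 = 3
y1 = 16^(-1) mod 3 = 1
y2 = 3^(-1) mod 16 = 11
x = (1×16×1 + 4×3×11) mod 48 = 4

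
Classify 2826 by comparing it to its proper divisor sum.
abundant

Proper divisors of 2826: sum = 1 + 2 + 3 + 6 + 9 + 18 + 157 + 314 + 471 + 942 + 1413 = 3336
Since 3336 > 2826, 2826 is abundant.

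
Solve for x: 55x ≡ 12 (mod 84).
x ≡ 72 (mod 84)

gcd(55, 84) = 1, which divides 12, so solutions exist.
Find 55^(-1) mod 84 by the extended Euclidean algorithm:
84 = 1 × 55 + 29  ⟹  29 = (1)·84 + (-1)·55
55 = 1 × 29 + 26  ⟹  26 = (-1)·84 + (2)·55
29 = 1 × 26 + 3  ⟹  3 = (2)·84 + (-3)·55
26 = 8 × 3 + 2  ⟹  2 = (-17)·84 + (26)·55
3 = 1 × 2 + 1  ⟹  1 = (19)·84 + (-29)·55
So (-29)·55 ≡ 1 (mod 84), i.e. 55^(-1) ≡ -29 ≡ 55 (mod 84).
x ≡ 55 × 12 = 660 ≡ 72 (mod 84).
Check: 55 × 72 = 3960 ≡ 12 (mod 84).
Unique solution: x ≡ 72 (mod 84)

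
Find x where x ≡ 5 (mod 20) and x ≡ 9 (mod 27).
225

Using Chinese Remainder Theorem:
M = 20 × 27 = 540
M1 = 27, M2 = 20
y1 = 27^(-1) mod 20 = 3
y2 = 20^(-1) mod 27 = 23
x = (5×27×3 + 9×20×23) mod 540 = 225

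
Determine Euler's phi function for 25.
20

25 = 5^2
φ(n) = n × ∏(1 - 1/p) for each prime p dividing n
φ(25) = 25 × (1 - 1/5) = 20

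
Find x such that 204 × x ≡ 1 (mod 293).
79

gcd(204, 293) = 1, so the inverse exists.
Extended Euclidean algorithm on (293, 204):
293 = 1 × 204 + 89  ⟹  89 = (1)·293 + (-1)·204
204 = 2 × 89 + 26  ⟹  26 = (-2)·293 + (3)·204
89 = 3 × 26 + 11  ⟹  11 = (7)·293 + (-10)·204
26 = 2 × 11 + 4  ⟹  4 = (-16)·293 + (23)·204
11 = 2 × 4 + 3  ⟹  3 = (39)·293 + (-56)·204
4 = 1 × 3 + 1  ⟹  1 = (-55)·293 + (79)·204
So (79)·204 ≡ 1 (mod 293), i.e. 204^(-1) ≡ 79 (mod 293).
Check: 204 × 79 = 16116 ≡ 1 (mod 293)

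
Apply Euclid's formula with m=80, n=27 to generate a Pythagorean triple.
(5671, 4320, 7129)

Euclid's formula: a = m² - n², b = 2mn, c = m² + n²
m = 80, n = 27
a = 80² - 27² = 6400 - 729 = 5671
b = 2 × 80 × 27 = 4320
c = 80² + 27² = 6400 + 729 = 7129
Verification: 5671² + 4320² = 32160241 + 18662400 = 50822641 = 7129² ✓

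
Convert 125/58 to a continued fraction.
[2; 6, 2, 4]

Euclidean algorithm steps:
125 = 2 × 58 + 9
58 = 6 × 9 + 4
9 = 2 × 4 + 1
4 = 4 × 1 + 0
Continued fraction: [2; 6, 2, 4]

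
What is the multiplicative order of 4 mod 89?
11

89 is prime, so ord(4) divides φ(89) = 88.
Divisors of 88: 1, 2, 4, 8, 11, 22, 44, 88.
Repeated squaring: 4^1 ≡ 4, 4^2 ≡ 16, 4^4 ≡ 78, 4^8 ≡ 32, 4^16 ≡ 45, 4^32 ≡ 67, 4^64 ≡ 39 (mod 89).
Test 4^d mod 89 for each divisor d in increasing order:
4^1 ≡ 4
4^2 ≡ 16
4^4 ≡ 78
4^8 ≡ 32
4^11 = 4^8·4^2·4^1 ≡ 1  ← first divisor giving 1
The order is 11.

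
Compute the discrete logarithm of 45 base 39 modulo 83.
5

Baby-step giant-step with step n = ⌈√83⌉ = 10.
Baby steps 39^j mod 83 (j:value) for j=0..9: 0:1, 1:39, 2:27, 3:57, 4:65, 5:45, 6:12, 7:53, 8:75, 9:20.
h = 45 is already in the table at j=5, so x = 5.
Check: 39^5 ≡ 45 (mod 83).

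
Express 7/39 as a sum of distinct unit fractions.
1/6 + 1/78

Greedy algorithm:
7/39: ceiling(39/7) = 6, use 1/6
1/78: ceiling(78/1) = 78, use 1/78
Result: 7/39 = 1/6 + 1/78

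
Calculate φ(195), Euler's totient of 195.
96

195 = 3 × 5 × 13
φ(n) = n × ∏(1 - 1/p) for each prime p dividing n
φ(195) = 195 × (1 - 1/3) × (1 - 1/5) × (1 - 1/13) = 96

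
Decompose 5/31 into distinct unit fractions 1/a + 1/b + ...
1/7 + 1/55 + 1/3979 + 1/23744683 + 1/1127619917796295

Greedy algorithm:
5/31: ceiling(31/5) = 7, use 1/7
4/217: ceiling(217/4) = 55, use 1/55
3/11935: ceiling(11935/3) = 3979, use 1/3979
2/47489365: ceiling(47489365/2) = 23744683, use 1/23744683
1/1127619917796295: ceiling(1127619917796295/1) = 1127619917796295, use 1/1127619917796295
Result: 5/31 = 1/7 + 1/55 + 1/3979 + 1/23744683 + 1/1127619917796295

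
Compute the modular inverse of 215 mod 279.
170

gcd(215, 279) = 1, so the inverse exists.
Extended Euclidean algorithm on (279, 215):
279 = 1 × 215 + 64  ⟹  64 = (1)·279 + (-1)·215
215 = 3 × 64 + 23  ⟹  23 = (-3)·279 + (4)·215
64 = 2 × 23 + 18  ⟹  18 = (7)·279 + (-9)·215
23 = 1 × 18 + 5  ⟹  5 = (-10)·279 + (13)·215
18 = 3 × 5 + 3  ⟹  3 = (37)·279 + (-48)·215
5 = 1 × 3 + 2  ⟹  2 = (-47)·279 + (61)·215
3 = 1 × 2 + 1  ⟹  1 = (84)·279 + (-109)·215
So (-109)·215 ≡ 1 (mod 279), i.e. 215^(-1) ≡ -109 ≡ 170 (mod 279).
Check: 215 × 170 = 36550 ≡ 1 (mod 279)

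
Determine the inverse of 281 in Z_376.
281

gcd(281, 376) = 1, so the inverse exists.
Extended Euclidean algorithm on (376, 281):
376 = 1 × 281 + 95  ⟹  95 = (1)·376 + (-1)·281
281 = 2 × 95 + 91  ⟹  91 = (-2)·376 + (3)·281
95 = 1 × 91 + 4  ⟹  4 = (3)·376 + (-4)·281
91 = 22 × 4 + 3  ⟹  3 = (-68)·376 + (91)·281
4 = 1 × 3 + 1  ⟹  1 = (71)·376 + (-95)·281
So (-95)·281 ≡ 1 (mod 376), i.e. 281^(-1) ≡ -95 ≡ 281 (mod 376).
Check: 281 × 281 = 78961 ≡ 1 (mod 376)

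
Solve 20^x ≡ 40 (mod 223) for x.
37

Baby-step giant-step with step n = ⌈√223⌉ = 15.
Baby steps 20^j mod 223 (j:value) for j=0..14: 0:1, 1:20, 2:177, 3:195, 4:109, 5:173, 6:115, 7:70, 8:62, 9:125, 10:47, 11:48, 12:68, 13:22, 14:217.
Giant-step multiplier: 20^(-15) ≡ 20^(222-15) = 20^207 ≡ 13 (mod 223).
Giant steps γ_i = 40·13^i mod 223: γ_0=40, γ_1=74, γ_2=70 (in table at j=7).
x = i·n + j = 2·15 + 7 = 37.
Check: 20^37 ≡ 40 (mod 223).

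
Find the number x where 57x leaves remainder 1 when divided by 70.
43

gcd(57, 70) = 1, so the inverse exists.
Extended Euclidean algorithm on (70, 57):
70 = 1 × 57 + 13  ⟹  13 = (1)·70 + (-1)·57
57 = 4 × 13 + 5  ⟹  5 = (-4)·70 + (5)·57
13 = 2 × 5 + 3  ⟹  3 = (9)·70 + (-11)·57
5 = 1 × 3 + 2  ⟹  2 = (-13)·70 + (16)·57
3 = 1 × 2 + 1  ⟹  1 = (22)·70 + (-27)·57
So (-27)·57 ≡ 1 (mod 70), i.e. 57^(-1) ≡ -27 ≡ 43 (mod 70).
Check: 57 × 43 = 2451 ≡ 1 (mod 70)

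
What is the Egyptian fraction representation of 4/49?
1/13 + 1/213 + 1/67841 + 1/9204734721

Greedy algorithm:
4/49: ceiling(49/4) = 13, use 1/13
3/637: ceiling(637/3) = 213, use 1/213
2/135681: ceiling(135681/2) = 67841, use 1/67841
1/9204734721: ceiling(9204734721/1) = 9204734721, use 1/9204734721
Result: 4/49 = 1/13 + 1/213 + 1/67841 + 1/9204734721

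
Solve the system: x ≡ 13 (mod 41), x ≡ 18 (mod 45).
423

Using Chinese Remainder Theorem:
M = 41 × 45 = 1845
M1 = 45, M2 = 41
y1 = 45^(-1) mod 41 = 31
y2 = 41^(-1) mod 45 = 11
x = (13×45×31 + 18×41×11) mod 1845 = 423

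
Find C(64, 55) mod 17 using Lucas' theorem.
1

Using Lucas' theorem:
Write n=64 and k=55 in base 17:
n in base 17: [3, 13]
k in base 17: [3, 4]
C(64,55) mod 17 = ∏ C(n_i, k_i) mod 17
Digit binomials (mod 17): C(3,3) = 1; C(13,4) = 715 ≡ 1
Product: 1 × 1 = 1 ≡ 1 (mod 17)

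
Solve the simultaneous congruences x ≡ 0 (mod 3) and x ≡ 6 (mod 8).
6

Using Chinese Remainder Theorem:
M = 3 × 8 = 24
M1 = 8, M2 = 3
y1 = 8^(-1) mod 3 = 2
y2 = 3^(-1) mod 8 = 3
x = (0×8×2 + 6×3×3) mod 24 = 6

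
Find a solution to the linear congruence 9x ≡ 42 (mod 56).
x ≡ 42 (mod 56)

gcd(9, 56) = 1, which divides 42, so solutions exist.
Find 9^(-1) mod 56 by the extended Euclidean algorithm:
56 = 6 × 9 + 2  ⟹  2 = (1)·56 + (-6)·9
9 = 4 × 2 + 1  ⟹  1 = (-4)·56 + (25)·9
So (25)·9 ≡ 1 (mod 56), i.e. 9^(-1) ≡ 25 (mod 56).
x ≡ 25 × 42 = 1050 ≡ 42 (mod 56).
Check: 9 × 42 = 378 ≡ 42 (mod 56).
Unique solution: x ≡ 42 (mod 56)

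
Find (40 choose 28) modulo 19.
0

Using Lucas' theorem:
Write n=40 and k=28 in base 19:
n in base 19: [2, 2]
k in base 19: [1, 9]
C(40,28) mod 19 = ∏ C(n_i, k_i) mod 19
Digit binomials (mod 19): C(2,1) = 2; C(2,9) = 0 (k_i > n_i)
Product: 2 × 0 = 0 ≡ 0 (mod 19)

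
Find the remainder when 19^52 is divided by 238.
135

Repeated squaring. Binary of 52 = 110100.
19^1 ≡ 19 (mod 238); 19^2 ≡ 123 (mod 238); 19^4 ≡ 135 (mod 238); 19^8 ≡ 137 (mod 238); 19^16 ≡ 205 (mod 238); 19^32 ≡ 137 (mod 238)
19^52 = 19^4 × 19^16 × 19^32 ≡ 135 (mod 238)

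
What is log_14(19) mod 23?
7

Baby-step giant-step with step n = ⌈√23⌉ = 5.
Baby steps 14^j mod 23 (j:value) for j=0..4: 0:1, 1:14, 2:12, 3:7, 4:6.
Giant-step multiplier: 14^(-5) ≡ 14^(22-5) = 14^17 ≡ 20 (mod 23).
Giant steps γ_i = 19·20^i mod 23: γ_0=19, γ_1=12 (in table at j=2).
x = i·n + j = 1·5 + 2 = 7.
Check: 14^7 ≡ 19 (mod 23).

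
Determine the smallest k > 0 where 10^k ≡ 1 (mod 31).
15

31 is prime, so ord(10) divides φ(31) = 30.
Divisors of 30: 1, 2, 3, 5, 6, 10, 15, 30.
Repeated squaring: 10^1 ≡ 10, 10^2 ≡ 7, 10^4 ≡ 18, 10^8 ≡ 14, 10^16 ≡ 10 (mod 31).
Test 10^d mod 31 for each divisor d in increasing order:
10^1 ≡ 10
10^2 ≡ 7
10^3 = 10^2·10^1 ≡ 8
10^5 = 10^4·10^1 ≡ 25
10^6 = 10^4·10^2 ≡ 2
10^10 = 10^8·10^2 ≡ 5
10^15 = 10^8·10^4·10^2·10^1 ≡ 1  ← first divisor giving 1
The order is 15.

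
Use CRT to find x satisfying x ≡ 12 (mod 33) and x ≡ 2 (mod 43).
45

Using Chinese Remainder Theorem:
M = 33 × 43 = 1419
M1 = 43, M2 = 33
y1 = 43^(-1) mod 33 = 10
y2 = 33^(-1) mod 43 = 30
x = (12×43×10 + 2×33×30) mod 1419 = 45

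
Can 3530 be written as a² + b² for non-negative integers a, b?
7² + 59² (a=7, b=59)

Factorization: 3530 = 2 × 5 × 353
By Fermat: n is sum of two squares iff every prime p ≡ 3 (mod 4) appears to even power.
All primes ≡ 3 (mod 4) appear to even power.
Search a = 0, 1, 2, … for 3530 - a² a perfect square: first hit at a = 7: 3530 - 49 = 3481 = 59².
3530 = 7² + 59² = 49 + 3481 ✓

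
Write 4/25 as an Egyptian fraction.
1/7 + 1/59 + 1/5163 + 1/53307975

Greedy algorithm:
4/25: ceiling(25/4) = 7, use 1/7
3/175: ceiling(175/3) = 59, use 1/59
2/10325: ceiling(10325/2) = 5163, use 1/5163
1/53307975: ceiling(53307975/1) = 53307975, use 1/53307975
Result: 4/25 = 1/7 + 1/59 + 1/5163 + 1/53307975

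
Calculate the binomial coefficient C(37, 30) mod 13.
5

Using Lucas' theorem:
Write n=37 and k=30 in base 13:
n in base 13: [2, 11]
k in base 13: [2, 4]
C(37,30) mod 13 = ∏ C(n_i, k_i) mod 13
Digit binomials (mod 13): C(2,2) = 1; C(11,4) = 330 ≡ 5
Product: 1 × 5 = 5 ≡ 5 (mod 13)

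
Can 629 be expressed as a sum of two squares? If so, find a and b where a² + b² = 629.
2² + 25² (a=2, b=25)

Factorization: 629 = 17 × 37
By Fermat: n is sum of two squares iff every prime p ≡ 3 (mod 4) appears to even power.
All primes ≡ 3 (mod 4) appear to even power.
Search a = 0, 1, 2, … for 629 - a² a perfect square: first hit at a = 2: 629 - 4 = 625 = 25².
629 = 2² + 25² = 4 + 625 ✓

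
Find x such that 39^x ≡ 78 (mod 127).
19

Baby-step giant-step with step n = ⌈√127⌉ = 12.
Baby steps 39^j mod 127 (j:value) for j=0..11: 0:1, 1:39, 2:124, 3:10, 4:9, 5:97, 6:100, 7:90, 8:81, 9:111, 10:11, 11:48.
Giant-step multiplier: 39^(-12) ≡ 39^(126-12) = 39^114 ≡ 50 (mod 127).
Giant steps γ_i = 78·50^i mod 127: γ_0=78, γ_1=90 (in table at j=7).
x = i·n + j = 1·12 + 7 = 19.
Check: 39^19 ≡ 78 (mod 127).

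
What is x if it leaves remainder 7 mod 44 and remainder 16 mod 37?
1459

Using Chinese Remainder Theorem:
M = 44 × 37 = 1628
M1 = 37, M2 = 44
y1 = 37^(-1) mod 44 = 25
y2 = 44^(-1) mod 37 = 16
x = (7×37×25 + 16×44×16) mod 1628 = 1459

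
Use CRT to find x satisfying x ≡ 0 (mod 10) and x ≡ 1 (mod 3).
10

Using Chinese Remainder Theorem:
M = 10 × 3 = 30
M1 = 3, M2 = 10
y1 = 3^(-1) mod 10 = 7
y2 = 10^(-1) mod 3 = 1
x = (0×3×7 + 1×10×1) mod 30 = 10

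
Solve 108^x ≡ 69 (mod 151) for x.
62

Baby-step giant-step with step n = ⌈√151⌉ = 13.
Baby steps 108^j mod 151 (j:value) for j=0..12: 0:1, 1:108, 2:37, 3:70, 4:10, 5:23, 6:68, 7:96, 8:100, 9:79, 10:76, 11:54, 12:94.
Giant-step multiplier: 108^(-13) ≡ 108^(150-13) = 108^137 ≡ 82 (mod 151).
Giant steps γ_i = 69·82^i mod 151: γ_0=69, γ_1=71, γ_2=84, γ_3=93, γ_4=76 (in table at j=10).
x = i·n + j = 4·13 + 10 = 62.
Check: 108^62 ≡ 69 (mod 151).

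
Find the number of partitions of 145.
24908858009

p(n) counts ways to write n as a sum of positive integers (order ignored).
Euler's pentagonal recurrence: p(k) = p(k-1) + p(k-2) - p(k-5) - p(k-7) + p(k-12) + p(k-15) - ... (offsets j(3j∓1)/2, signs ++--, p(0)=1, p(<0)=0).
DP table for k = 0..144: p(0)=1, p(1)=1, p(2)=2, p(3)=3, p(4)=5, p(5)=7, p(6)=11, p(7)=15, p(8)=22, p(9)=30, p(10)=42, p(11)=56, p(12)=77, p(13)=101, p(14)=135, p(15)=176, p(16)=231, p(17)=297, p(18)=385, p(19)=490, p(20)=627, p(21)=792, p(22)=1002, p(23)=1255, p(24)=1575, p(25)=1958, p(26)=2436, p(27)=3010, p(28)=3718, p(29)=4565, p(30)=5604, p(31)=6842, p(32)=8349, p(33)=10143, p(34)=12310, p(35)=14883, p(36)=17977, p(37)=21637, p(38)=26015, p(39)=31185, p(40)=37338, p(41)=44583, p(42)=53174, p(43)=63261, p(44)=75175, p(45)=89134, p(46)=105558, p(47)=124754, p(48)=147273, p(49)=173525, p(50)=204226, p(51)=239943, p(52)=281589, p(53)=329931, p(54)=386155, p(55)=451276, p(56)=526823, p(57)=614154, p(58)=715220, p(59)=831820, p(60)=966467, p(61)=1121505, p(62)=1300156, p(63)=1505499, p(64)=1741630, p(65)=2012558, p(66)=2323520, p(67)=2679689, p(68)=3087735, p(69)=3554345, p(70)=4087968, p(71)=4697205, p(72)=5392783, p(73)=6185689, p(74)=7089500, p(75)=8118264, p(76)=9289091, p(77)=10619863, p(78)=12132164, p(79)=13848650, p(80)=15796476, p(81)=18004327, p(82)=20506255, p(83)=23338469, p(84)=26543660, p(85)=30167357, p(86)=34262962, p(87)=38887673, p(88)=44108109, p(89)=49995925, p(90)=56634173, p(91)=64112359, p(92)=72533807, p(93)=82010177, p(94)=92669720, p(95)=104651419, p(96)=118114304, p(97)=133230930, p(98)=150198136, p(99)=169229875, p(100)=190569292, p(101)=214481126, p(102)=241265379, p(103)=271248950, p(104)=304801365, p(105)=342325709, p(106)=384276336, p(107)=431149389, p(108)=483502844, p(109)=541946240, p(110)=607163746, p(111)=679903203, p(112)=761002156, p(113)=851376628, p(114)=952050665, p(115)=1064144451, p(116)=1188908248, p(117)=1327710076, p(118)=1482074143, p(119)=1653668665, p(120)=1844349560, p(121)=2056148051, p(122)=2291320912, p(123)=2552338241, p(124)=2841940500, p(125)=3163127352, p(126)=3519222692, p(127)=3913864295, p(128)=4351078600, p(129)=4835271870, p(130)=5371315400, p(131)=5964539504, p(132)=6620830889, p(133)=7346629512, p(134)=8149040695, p(135)=9035836076, p(136)=10015581680, p(137)=11097645016, p(138)=12292341831, p(139)=13610949895, p(140)=15065878135, p(141)=16670689208, p(142)=18440293320, p(143)=20390982757, p(144)=22540654445.
Final step: p(145) = p(144) + p(143) - p(140) - p(138) + p(133) + p(130) - p(123) - p(119) + p(110) + p(105) - p(94) - p(88) + p(75) + p(68) - p(53) - p(45) + p(28) + p(19) - p(0)
= 22540654445 + 20390982757 - 15065878135 - 12292341831 + 7346629512 + 5371315400 - 2552338241 - 1653668665 + 607163746 + 342325709 - 92669720 - 44108109 + 8118264 + 3087735 - 329931 - 89134 + 3718 + 490 - 1
= 24908858009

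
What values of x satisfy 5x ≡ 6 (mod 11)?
x ≡ 10 (mod 11)

gcd(5, 11) = 1, which divides 6, so solutions exist.
Find 5^(-1) mod 11 by the extended Euclidean algorithm:
11 = 2 × 5 + 1  ⟹  1 = (1)·11 + (-2)·5
So (-2)·5 ≡ 1 (mod 11), i.e. 5^(-1) ≡ -2 ≡ 9 (mod 11).
x ≡ 9 × 6 = 54 ≡ 10 (mod 11).
Check: 5 × 10 = 50 ≡ 6 (mod 11).
Unique solution: x ≡ 10 (mod 11)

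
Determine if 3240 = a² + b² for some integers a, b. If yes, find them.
18² + 54² (a=18, b=54)

Factorization: 3240 = 2^3 × 3^4 × 5
By Fermat: n is sum of two squares iff every prime p ≡ 3 (mod 4) appears to even power.
All primes ≡ 3 (mod 4) appear to even power.
Search a = 0, 1, 2, … for 3240 - a² a perfect square: first hit at a = 18: 3240 - 324 = 2916 = 54².
3240 = 18² + 54² = 324 + 2916 ✓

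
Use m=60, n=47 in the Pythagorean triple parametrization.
(1391, 5640, 5809)

Euclid's formula: a = m² - n², b = 2mn, c = m² + n²
m = 60, n = 47
a = 60² - 47² = 3600 - 2209 = 1391
b = 2 × 60 × 47 = 5640
c = 60² + 47² = 3600 + 2209 = 5809
Verification: 1391² + 5640² = 1934881 + 31809600 = 33744481 = 5809² ✓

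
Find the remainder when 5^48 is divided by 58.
23

Repeated squaring. Binary of 48 = 110000.
5^1 ≡ 5 (mod 58); 5^2 ≡ 25 (mod 58); 5^4 ≡ 45 (mod 58); 5^8 ≡ 53 (mod 58); 5^16 ≡ 25 (mod 58); 5^32 ≡ 45 (mod 58)
5^48 = 5^16 × 5^32 ≡ 23 (mod 58)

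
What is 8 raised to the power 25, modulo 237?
89

Repeated squaring. Binary of 25 = 11001.
8^1 ≡ 8 (mod 237); 8^2 ≡ 64 (mod 237); 8^4 ≡ 67 (mod 237); 8^8 ≡ 223 (mod 237); 8^16 ≡ 196 (mod 237)
8^25 = 8^1 × 8^8 × 8^16 ≡ 89 (mod 237)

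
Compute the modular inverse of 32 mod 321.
311

gcd(32, 321) = 1, so the inverse exists.
Extended Euclidean algorithm on (321, 32):
321 = 10 × 32 + 1  ⟹  1 = (1)·321 + (-10)·32
So (-10)·32 ≡ 1 (mod 321), i.e. 32^(-1) ≡ -10 ≡ 311 (mod 321).
Check: 32 × 311 = 9952 ≡ 1 (mod 321)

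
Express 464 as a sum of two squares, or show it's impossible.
8² + 20² (a=8, b=20)

Factorization: 464 = 2^4 × 29
By Fermat: n is sum of two squares iff every prime p ≡ 3 (mod 4) appears to even power.
All primes ≡ 3 (mod 4) appear to even power.
Search a = 0, 1, 2, … for 464 - a² a perfect square: first hit at a = 8: 464 - 64 = 400 = 20².
464 = 8² + 20² = 64 + 400 ✓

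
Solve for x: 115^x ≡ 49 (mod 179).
146

Baby-step giant-step with step n = ⌈√179⌉ = 14.
Baby steps 115^j mod 179 (j:value) for j=0..13: 0:1, 1:115, 2:158, 3:91, 4:83, 5:58, 6:47, 7:35, 8:87, 9:160, 10:142, 11:41, 12:61, 13:34.
Giant-step multiplier: 115^(-14) ≡ 115^(178-14) = 115^164 ≡ 147 (mod 179).
Giant steps γ_i = 49·147^i mod 179: γ_0=49, γ_1=43, γ_2=56, γ_3=177, γ_4=64, γ_5=100, γ_6=22, γ_7=12, γ_8=153, γ_9=116, γ_10=47 (in table at j=6).
x = i·n + j = 10·14 + 6 = 146.
Check: 115^146 ≡ 49 (mod 179).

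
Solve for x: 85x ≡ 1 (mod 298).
291

gcd(85, 298) = 1, so the inverse exists.
Extended Euclidean algorithm on (298, 85):
298 = 3 × 85 + 43  ⟹  43 = (1)·298 + (-3)·85
85 = 1 × 43 + 42  ⟹  42 = (-1)·298 + (4)·85
43 = 1 × 42 + 1  ⟹  1 = (2)·298 + (-7)·85
So (-7)·85 ≡ 1 (mod 298), i.e. 85^(-1) ≡ -7 ≡ 291 (mod 298).
Check: 85 × 291 = 24735 ≡ 1 (mod 298)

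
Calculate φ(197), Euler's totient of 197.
196

197 = 197
φ(n) = n × ∏(1 - 1/p) for each prime p dividing n
φ(197) = 197 × (1 - 1/197) = 196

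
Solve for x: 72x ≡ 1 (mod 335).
228

gcd(72, 335) = 1, so the inverse exists.
Extended Euclidean algorithm on (335, 72):
335 = 4 × 72 + 47  ⟹  47 = (1)·335 + (-4)·72
72 = 1 × 47 + 25  ⟹  25 = (-1)·335 + (5)·72
47 = 1 × 25 + 22  ⟹  22 = (2)·335 + (-9)·72
25 = 1 × 22 + 3  ⟹  3 = (-3)·335 + (14)·72
22 = 7 × 3 + 1  ⟹  1 = (23)·335 + (-107)·72
So (-107)·72 ≡ 1 (mod 335), i.e. 72^(-1) ≡ -107 ≡ 228 (mod 335).
Check: 72 × 228 = 16416 ≡ 1 (mod 335)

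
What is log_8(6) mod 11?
3

Baby-step giant-step with step n = ⌈√11⌉ = 4.
Baby steps 8^j mod 11 (j:value) for j=0..3: 0:1, 1:8, 2:9, 3:6.
h = 6 is already in the table at j=3, so x = 3.
Check: 8^3 ≡ 6 (mod 11).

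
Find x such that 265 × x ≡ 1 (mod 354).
175

gcd(265, 354) = 1, so the inverse exists.
Extended Euclidean algorithm on (354, 265):
354 = 1 × 265 + 89  ⟹  89 = (1)·354 + (-1)·265
265 = 2 × 89 + 87  ⟹  87 = (-2)·354 + (3)·265
89 = 1 × 87 + 2  ⟹  2 = (3)·354 + (-4)·265
87 = 43 × 2 + 1  ⟹  1 = (-131)·354 + (175)·265
So (175)·265 ≡ 1 (mod 354), i.e. 265^(-1) ≡ 175 (mod 354).
Check: 265 × 175 = 46375 ≡ 1 (mod 354)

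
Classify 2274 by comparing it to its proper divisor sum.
abundant

Proper divisors of 2274: sum = 1 + 2 + 3 + 6 + 379 + 758 + 1137 = 2286
Since 2286 > 2274, 2274 is abundant.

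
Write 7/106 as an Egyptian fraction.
1/16 + 1/283 + 1/239984

Greedy algorithm:
7/106: ceiling(106/7) = 16, use 1/16
3/848: ceiling(848/3) = 283, use 1/283
1/239984: ceiling(239984/1) = 239984, use 1/239984
Result: 7/106 = 1/16 + 1/283 + 1/239984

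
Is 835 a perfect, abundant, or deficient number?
deficient

Proper divisors of 835: sum = 1 + 5 + 167 = 173
Since 173 < 835, 835 is deficient.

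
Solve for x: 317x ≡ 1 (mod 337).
219

gcd(317, 337) = 1, so the inverse exists.
Extended Euclidean algorithm on (337, 317):
337 = 1 × 317 + 20  ⟹  20 = (1)·337 + (-1)·317
317 = 15 × 20 + 17  ⟹  17 = (-15)·337 + (16)·317
20 = 1 × 17 + 3  ⟹  3 = (16)·337 + (-17)·317
17 = 5 × 3 + 2  ⟹  2 = (-95)·337 + (101)·317
3 = 1 × 2 + 1  ⟹  1 = (111)·337 + (-118)·317
So (-118)·317 ≡ 1 (mod 337), i.e. 317^(-1) ≡ -118 ≡ 219 (mod 337).
Check: 317 × 219 = 69423 ≡ 1 (mod 337)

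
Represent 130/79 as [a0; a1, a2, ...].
[1; 1, 1, 1, 4, 1, 1, 2]

Euclidean algorithm steps:
130 = 1 × 79 + 51
79 = 1 × 51 + 28
51 = 1 × 28 + 23
28 = 1 × 23 + 5
23 = 4 × 5 + 3
5 = 1 × 3 + 2
3 = 1 × 2 + 1
2 = 2 × 1 + 0
Continued fraction: [1; 1, 1, 1, 4, 1, 1, 2]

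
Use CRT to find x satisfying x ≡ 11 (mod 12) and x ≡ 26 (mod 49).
467

Using Chinese Remainder Theorem:
M = 12 × 49 = 588
M1 = 49, M2 = 12
y1 = 49^(-1) mod 12 = 1
y2 = 12^(-1) mod 49 = 45
x = (11×49×1 + 26×12×45) mod 588 = 467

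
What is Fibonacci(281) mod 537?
133

Matrix identity: Q^n = [[F_(n+1), F_n], [F_n, F_(n-1)]] with Q = [[1,1],[1,0]].
n = 281 = 100011001₂. Square-and-multiply, entries mod 537:
Q^1 = [[1,1],[1,0]]
Q^2 = (Q^1)² = [[2,1],[1,1]]
Q^4 = (Q^2)² = [[5,3],[3,2]]
Q^8 = (Q^4)² = [[34,21],[21,13]]
Q^17 = (Q^8)²·Q = [[436,523],[523,450]]
Q^35 = (Q^17)²·Q = [[141,194],[194,484]]
Q^70 = (Q^35)² = [[58,425],[425,170]]
Q^140 = (Q^70)² = [[335,240],[240,95]]
Q^281 = (Q^140)²·Q = [[229,133],[133,96]]
F_281 mod 537 = Q^281[0][1] = 133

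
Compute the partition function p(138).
12292341831

p(n) counts ways to write n as a sum of positive integers (order ignored).
Euler's pentagonal recurrence: p(k) = p(k-1) + p(k-2) - p(k-5) - p(k-7) + p(k-12) + p(k-15) - ... (offsets j(3j∓1)/2, signs ++--, p(0)=1, p(<0)=0).
DP table for k = 0..137: p(0)=1, p(1)=1, p(2)=2, p(3)=3, p(4)=5, p(5)=7, p(6)=11, p(7)=15, p(8)=22, p(9)=30, p(10)=42, p(11)=56, p(12)=77, p(13)=101, p(14)=135, p(15)=176, p(16)=231, p(17)=297, p(18)=385, p(19)=490, p(20)=627, p(21)=792, p(22)=1002, p(23)=1255, p(24)=1575, p(25)=1958, p(26)=2436, p(27)=3010, p(28)=3718, p(29)=4565, p(30)=5604, p(31)=6842, p(32)=8349, p(33)=10143, p(34)=12310, p(35)=14883, p(36)=17977, p(37)=21637, p(38)=26015, p(39)=31185, p(40)=37338, p(41)=44583, p(42)=53174, p(43)=63261, p(44)=75175, p(45)=89134, p(46)=105558, p(47)=124754, p(48)=147273, p(49)=173525, p(50)=204226, p(51)=239943, p(52)=281589, p(53)=329931, p(54)=386155, p(55)=451276, p(56)=526823, p(57)=614154, p(58)=715220, p(59)=831820, p(60)=966467, p(61)=1121505, p(62)=1300156, p(63)=1505499, p(64)=1741630, p(65)=2012558, p(66)=2323520, p(67)=2679689, p(68)=3087735, p(69)=3554345, p(70)=4087968, p(71)=4697205, p(72)=5392783, p(73)=6185689, p(74)=7089500, p(75)=8118264, p(76)=9289091, p(77)=10619863, p(78)=12132164, p(79)=13848650, p(80)=15796476, p(81)=18004327, p(82)=20506255, p(83)=23338469, p(84)=26543660, p(85)=30167357, p(86)=34262962, p(87)=38887673, p(88)=44108109, p(89)=49995925, p(90)=56634173, p(91)=64112359, p(92)=72533807, p(93)=82010177, p(94)=92669720, p(95)=104651419, p(96)=118114304, p(97)=133230930, p(98)=150198136, p(99)=169229875, p(100)=190569292, p(101)=214481126, p(102)=241265379, p(103)=271248950, p(104)=304801365, p(105)=342325709, p(106)=384276336, p(107)=431149389, p(108)=483502844, p(109)=541946240, p(110)=607163746, p(111)=679903203, p(112)=761002156, p(113)=851376628, p(114)=952050665, p(115)=1064144451, p(116)=1188908248, p(117)=1327710076, p(118)=1482074143, p(119)=1653668665, p(120)=1844349560, p(121)=2056148051, p(122)=2291320912, p(123)=2552338241, p(124)=2841940500, p(125)=3163127352, p(126)=3519222692, p(127)=3913864295, p(128)=4351078600, p(129)=4835271870, p(130)=5371315400, p(131)=5964539504, p(132)=6620830889, p(133)=7346629512, p(134)=8149040695, p(135)=9035836076, p(136)=10015581680, p(137)=11097645016.
Final step: p(138) = p(137) + p(136) - p(133) - p(131) + p(126) + p(123) - p(116) - p(112) + p(103) + p(98) - p(87) - p(81) + p(68) + p(61) - p(46) - p(38) + p(21) + p(12)
= 11097645016 + 10015581680 - 7346629512 - 5964539504 + 3519222692 + 2552338241 - 1188908248 - 761002156 + 271248950 + 150198136 - 38887673 - 18004327 + 3087735 + 1121505 - 105558 - 26015 + 792 + 77
= 12292341831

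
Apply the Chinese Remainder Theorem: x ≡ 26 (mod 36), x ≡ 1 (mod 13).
170

Using Chinese Remainder Theorem:
M = 36 × 13 = 468
M1 = 13, M2 = 36
y1 = 13^(-1) mod 36 = 25
y2 = 36^(-1) mod 13 = 4
x = (26×13×25 + 1×36×4) mod 468 = 170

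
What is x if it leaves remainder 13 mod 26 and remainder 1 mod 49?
1079

Using Chinese Remainder Theorem:
M = 26 × 49 = 1274
M1 = 49, M2 = 26
y1 = 49^(-1) mod 26 = 17
y2 = 26^(-1) mod 49 = 17
x = (13×49×17 + 1×26×17) mod 1274 = 1079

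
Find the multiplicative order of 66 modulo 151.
30

151 is prime, so ord(66) divides φ(151) = 150.
Divisors of 150: 1, 2, 3, 5, 6, 10, 15, 25, 30, 50, 75, 150.
Repeated squaring: 66^1 ≡ 66, 66^2 ≡ 128, 66^4 ≡ 76, 66^8 ≡ 38, 66^16 ≡ 85, 66^32 ≡ 128, 66^64 ≡ 76, 66^128 ≡ 38 (mod 151).
Test 66^d mod 151 for each divisor d in increasing order:
66^1 ≡ 66
66^2 ≡ 128
66^3 = 66^2·66^1 ≡ 143
66^5 = 66^4·66^1 ≡ 33
66^6 = 66^4·66^2 ≡ 64
66^10 = 66^8·66^2 ≡ 32
66^15 = 66^8·66^4·66^2·66^1 ≡ 150
66^25 = 66^16·66^8·66^1 ≡ 119
66^30 = 66^16·66^8·66^4·66^2 ≡ 1  ← first divisor giving 1
The order is 30.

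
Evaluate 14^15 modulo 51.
11

Repeated squaring. Binary of 15 = 1111.
14^1 ≡ 14 (mod 51); 14^2 ≡ 43 (mod 51); 14^4 ≡ 13 (mod 51); 14^8 ≡ 16 (mod 51)
14^15 = 14^1 × 14^2 × 14^4 × 14^8 ≡ 11 (mod 51)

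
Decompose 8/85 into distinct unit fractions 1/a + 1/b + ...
1/11 + 1/312 + 1/291720

Greedy algorithm:
8/85: ceiling(85/8) = 11, use 1/11
3/935: ceiling(935/3) = 312, use 1/312
1/291720: ceiling(291720/1) = 291720, use 1/291720
Result: 8/85 = 1/11 + 1/312 + 1/291720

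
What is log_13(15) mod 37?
11

Baby-step giant-step with step n = ⌈√37⌉ = 7.
Baby steps 13^j mod 37 (j:value) for j=0..6: 0:1, 1:13, 2:21, 3:14, 4:34, 5:35, 6:11.
Giant-step multiplier: 13^(-7) ≡ 13^(36-7) = 13^29 ≡ 22 (mod 37).
Giant steps γ_i = 15·22^i mod 37: γ_0=15, γ_1=34 (in table at j=4).
x = i·n + j = 1·7 + 4 = 11.
Check: 13^11 ≡ 15 (mod 37).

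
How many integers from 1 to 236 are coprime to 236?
116

236 = 2^2 × 59
φ(n) = n × ∏(1 - 1/p) for each prime p dividing n
φ(236) = 236 × (1 - 1/2) × (1 - 1/59) = 116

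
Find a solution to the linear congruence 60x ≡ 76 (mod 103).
x ≡ 15 (mod 103)

gcd(60, 103) = 1, which divides 76, so solutions exist.
Find 60^(-1) mod 103 by the extended Euclidean algorithm:
103 = 1 × 60 + 43  ⟹  43 = (1)·103 + (-1)·60
60 = 1 × 43 + 17  ⟹  17 = (-1)·103 + (2)·60
43 = 2 × 17 + 9  ⟹  9 = (3)·103 + (-5)·60
17 = 1 × 9 + 8  ⟹  8 = (-4)·103 + (7)·60
9 = 1 × 8 + 1  ⟹  1 = (7)·103 + (-12)·60
So (-12)·60 ≡ 1 (mod 103), i.e. 60^(-1) ≡ -12 ≡ 91 (mod 103).
x ≡ 91 × 76 = 6916 ≡ 15 (mod 103).
Check: 60 × 15 = 900 ≡ 76 (mod 103).
Unique solution: x ≡ 15 (mod 103)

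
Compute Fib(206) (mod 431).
352

Matrix identity: Q^n = [[F_(n+1), F_n], [F_n, F_(n-1)]] with Q = [[1,1],[1,0]].
n = 206 = 11001110₂. Square-and-multiply, entries mod 431:
Q^1 = [[1,1],[1,0]]
Q^3 = (Q^1)²·Q = [[3,2],[2,1]]
Q^6 = (Q^3)² = [[13,8],[8,5]]
Q^12 = (Q^6)² = [[233,144],[144,89]]
Q^25 = (Q^12)²·Q = [[282,31],[31,251]]
Q^51 = (Q^25)²·Q = [[33,319],[319,145]]
Q^103 = (Q^51)²·Q = [[162,272],[272,321]]
Q^206 = (Q^103)² = [[236,352],[352,315]]
F_206 mod 431 = Q^206[0][1] = 352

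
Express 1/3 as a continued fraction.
[0; 3]

Euclidean algorithm steps:
1 = 0 × 3 + 1
3 = 3 × 1 + 0
Continued fraction: [0; 3]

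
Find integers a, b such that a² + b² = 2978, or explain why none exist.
13² + 53² (a=13, b=53)

Factorization: 2978 = 2 × 1489
By Fermat: n is sum of two squares iff every prime p ≡ 3 (mod 4) appears to even power.
All primes ≡ 3 (mod 4) appear to even power.
Search a = 0, 1, 2, … for 2978 - a² a perfect square: first hit at a = 13: 2978 - 169 = 2809 = 53².
2978 = 13² + 53² = 169 + 2809 ✓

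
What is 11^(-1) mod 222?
101

gcd(11, 222) = 1, so the inverse exists.
Extended Euclidean algorithm on (222, 11):
222 = 20 × 11 + 2  ⟹  2 = (1)·222 + (-20)·11
11 = 5 × 2 + 1  ⟹  1 = (-5)·222 + (101)·11
So (101)·11 ≡ 1 (mod 222), i.e. 11^(-1) ≡ 101 (mod 222).
Check: 11 × 101 = 1111 ≡ 1 (mod 222)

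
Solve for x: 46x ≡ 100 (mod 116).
x ≡ 40 (mod 58)

gcd(46, 116) = 2, which divides 100, so solutions exist.
Divide through by 2: 23x ≡ 50 (mod 58).
Find 23^(-1) mod 58 by the extended Euclidean algorithm:
58 = 2 × 23 + 12  ⟹  12 = (1)·58 + (-2)·23
23 = 1 × 12 + 11  ⟹  11 = (-1)·58 + (3)·23
12 = 1 × 11 + 1  ⟹  1 = (2)·58 + (-5)·23
So (-5)·23 ≡ 1 (mod 58), i.e. 23^(-1) ≡ -5 ≡ 53 (mod 58).
x ≡ 53 × 50 = 2650 ≡ 40 (mod 58).
Check: 46 × 40 = 1840 ≡ 100 (mod 116).
x ≡ 40 (mod 58), giving 2 solutions mod 116.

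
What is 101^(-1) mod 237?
176

gcd(101, 237) = 1, so the inverse exists.
Extended Euclidean algorithm on (237, 101):
237 = 2 × 101 + 35  ⟹  35 = (1)·237 + (-2)·101
101 = 2 × 35 + 31  ⟹  31 = (-2)·237 + (5)·101
35 = 1 × 31 + 4  ⟹  4 = (3)·237 + (-7)·101
31 = 7 × 4 + 3  ⟹  3 = (-23)·237 + (54)·101
4 = 1 × 3 + 1  ⟹  1 = (26)·237 + (-61)·101
So (-61)·101 ≡ 1 (mod 237), i.e. 101^(-1) ≡ -61 ≡ 176 (mod 237).
Check: 101 × 176 = 17776 ≡ 1 (mod 237)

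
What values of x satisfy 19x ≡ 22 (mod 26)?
x ≡ 8 (mod 26)

gcd(19, 26) = 1, which divides 22, so solutions exist.
Find 19^(-1) mod 26 by the extended Euclidean algorithm:
26 = 1 × 19 + 7  ⟹  7 = (1)·26 + (-1)·19
19 = 2 × 7 + 5  ⟹  5 = (-2)·26 + (3)·19
7 = 1 × 5 + 2  ⟹  2 = (3)·26 + (-4)·19
5 = 2 × 2 + 1  ⟹  1 = (-8)·26 + (11)·19
So (11)·19 ≡ 1 (mod 26), i.e. 19^(-1) ≡ 11 (mod 26).
x ≡ 11 × 22 = 242 ≡ 8 (mod 26).
Check: 19 × 8 = 152 ≡ 22 (mod 26).
Unique solution: x ≡ 8 (mod 26)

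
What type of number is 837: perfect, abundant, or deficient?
deficient

Proper divisors of 837: sum = 1 + 3 + 9 + 27 + 31 + 93 + 279 = 443
Since 443 < 837, 837 is deficient.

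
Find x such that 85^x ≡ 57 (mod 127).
41

Baby-step giant-step with step n = ⌈√127⌉ = 12.
Baby steps 85^j mod 127 (j:value) for j=0..11: 0:1, 1:85, 2:113, 3:80, 4:69, 5:23, 6:50, 7:59, 8:62, 9:63, 10:21, 11:7.
Giant-step multiplier: 85^(-12) ≡ 85^(126-12) = 85^114 ≡ 73 (mod 127).
Giant steps γ_i = 57·73^i mod 127: γ_0=57, γ_1=97, γ_2=96, γ_3=23 (in table at j=5).
x = i·n + j = 3·12 + 5 = 41.
Check: 85^41 ≡ 57 (mod 127).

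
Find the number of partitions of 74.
7089500

p(n) counts ways to write n as a sum of positive integers (order ignored).
Euler's pentagonal recurrence: p(k) = p(k-1) + p(k-2) - p(k-5) - p(k-7) + p(k-12) + p(k-15) - ... (offsets j(3j∓1)/2, signs ++--, p(0)=1, p(<0)=0).
DP table for k = 0..73: p(0)=1, p(1)=1, p(2)=2, p(3)=3, p(4)=5, p(5)=7, p(6)=11, p(7)=15, p(8)=22, p(9)=30, p(10)=42, p(11)=56, p(12)=77, p(13)=101, p(14)=135, p(15)=176, p(16)=231, p(17)=297, p(18)=385, p(19)=490, p(20)=627, p(21)=792, p(22)=1002, p(23)=1255, p(24)=1575, p(25)=1958, p(26)=2436, p(27)=3010, p(28)=3718, p(29)=4565, p(30)=5604, p(31)=6842, p(32)=8349, p(33)=10143, p(34)=12310, p(35)=14883, p(36)=17977, p(37)=21637, p(38)=26015, p(39)=31185, p(40)=37338, p(41)=44583, p(42)=53174, p(43)=63261, p(44)=75175, p(45)=89134, p(46)=105558, p(47)=124754, p(48)=147273, p(49)=173525, p(50)=204226, p(51)=239943, p(52)=281589, p(53)=329931, p(54)=386155, p(55)=451276, p(56)=526823, p(57)=614154, p(58)=715220, p(59)=831820, p(60)=966467, p(61)=1121505, p(62)=1300156, p(63)=1505499, p(64)=1741630, p(65)=2012558, p(66)=2323520, p(67)=2679689, p(68)=3087735, p(69)=3554345, p(70)=4087968, p(71)=4697205, p(72)=5392783, p(73)=6185689.
Final step: p(74) = p(73) + p(72) - p(69) - p(67) + p(62) + p(59) - p(52) - p(48) + p(39) + p(34) - p(23) - p(17) + p(4)
= 6185689 + 5392783 - 3554345 - 2679689 + 1300156 + 831820 - 281589 - 147273 + 31185 + 12310 - 1255 - 297 + 5
= 7089500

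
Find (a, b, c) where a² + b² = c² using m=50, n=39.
(979, 3900, 4021)

Euclid's formula: a = m² - n², b = 2mn, c = m² + n²
m = 50, n = 39
a = 50² - 39² = 2500 - 1521 = 979
b = 2 × 50 × 39 = 3900
c = 50² + 39² = 2500 + 1521 = 4021
Verification: 979² + 3900² = 958441 + 15210000 = 16168441 = 4021² ✓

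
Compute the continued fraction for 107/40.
[2; 1, 2, 13]

Euclidean algorithm steps:
107 = 2 × 40 + 27
40 = 1 × 27 + 13
27 = 2 × 13 + 1
13 = 13 × 1 + 0
Continued fraction: [2; 1, 2, 13]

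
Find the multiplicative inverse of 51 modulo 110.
41

gcd(51, 110) = 1, so the inverse exists.
Extended Euclidean algorithm on (110, 51):
110 = 2 × 51 + 8  ⟹  8 = (1)·110 + (-2)·51
51 = 6 × 8 + 3  ⟹  3 = (-6)·110 + (13)·51
8 = 2 × 3 + 2  ⟹  2 = (13)·110 + (-28)·51
3 = 1 × 2 + 1  ⟹  1 = (-19)·110 + (41)·51
So (41)·51 ≡ 1 (mod 110), i.e. 51^(-1) ≡ 41 (mod 110).
Check: 51 × 41 = 2091 ≡ 1 (mod 110)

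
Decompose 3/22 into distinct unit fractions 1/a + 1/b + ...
1/8 + 1/88

Greedy algorithm:
3/22: ceiling(22/3) = 8, use 1/8
1/88: ceiling(88/1) = 88, use 1/88
Result: 3/22 = 1/8 + 1/88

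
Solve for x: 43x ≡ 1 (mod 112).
99

gcd(43, 112) = 1, so the inverse exists.
Extended Euclidean algorithm on (112, 43):
112 = 2 × 43 + 26  ⟹  26 = (1)·112 + (-2)·43
43 = 1 × 26 + 17  ⟹  17 = (-1)·112 + (3)·43
26 = 1 × 17 + 9  ⟹  9 = (2)·112 + (-5)·43
17 = 1 × 9 + 8  ⟹  8 = (-3)·112 + (8)·43
9 = 1 × 8 + 1  ⟹  1 = (5)·112 + (-13)·43
So (-13)·43 ≡ 1 (mod 112), i.e. 43^(-1) ≡ -13 ≡ 99 (mod 112).
Check: 43 × 99 = 4257 ≡ 1 (mod 112)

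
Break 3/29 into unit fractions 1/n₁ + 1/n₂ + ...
1/10 + 1/290

Greedy algorithm:
3/29: ceiling(29/3) = 10, use 1/10
1/290: ceiling(290/1) = 290, use 1/290
Result: 3/29 = 1/10 + 1/290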